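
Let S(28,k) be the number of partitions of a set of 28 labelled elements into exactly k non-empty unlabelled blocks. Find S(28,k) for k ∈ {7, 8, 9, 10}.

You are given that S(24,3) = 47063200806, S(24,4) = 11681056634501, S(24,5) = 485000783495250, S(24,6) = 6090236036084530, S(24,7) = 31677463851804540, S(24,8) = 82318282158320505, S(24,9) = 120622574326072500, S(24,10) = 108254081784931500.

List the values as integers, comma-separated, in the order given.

82892803728383735268, 392678226281361931131, 1006698291338432496375, 1538533978374777852325

i=25: T(25,4)=47063200806+4·11681056634501=46771289738810 | T(25,5)=11681056634501+5·485000783495250=2436684974110751 | T(25,6)=485000783495250+6·6090236036084530=37026417000002430 | T(25,7)=6090236036084530+7·31677463851804540=227832482998716310 | T(25,8)=31677463851804540+8·82318282158320505=690223721118368580 | T(25,9)=82318282158320505+9·120622574326072500=1167921451092973005 | T(25,10)=120622574326072500+10·108254081784931500=1203163392175387500
i=26: T(26,5)=46771289738810+5·2436684974110751=12230196160292565 | T(26,6)=2436684974110751+6·37026417000002430=224595186974125331 | T(26,7)=37026417000002430+7·227832482998716310=1631853797991016600 | T(26,8)=227832482998716310+8·690223721118368580=5749622251945664950 | T(26,9)=690223721118368580+9·1167921451092973005=11201516780955125625 | T(26,10)=1167921451092973005+10·1203163392175387500=13199555372846848005
i=27: T(27,6)=12230196160292565+6·224595186974125331=1359801318005044551 | T(27,7)=224595186974125331+7·1631853797991016600=11647571772911241531 | T(27,8)=1631853797991016600+8·5749622251945664950=47628831813556336200 | T(27,9)=5749622251945664950+9·11201516780955125625=106563273280541795575 | T(27,10)=11201516780955125625+10·13199555372846848005=143197070509423605675
i=28: T(28,7)=1359801318005044551+7·11647571772911241531=82892803728383735268 | T(28,8)=11647571772911241531+8·47628831813556336200=392678226281361931131 | T(28,9)=47628831813556336200+9·106563273280541795575=1006698291338432496375 | T(28,10)=106563273280541795575+10·143197070509423605675=1538533978374777852325
Read S(28,7) = 82892803728383735268, S(28,8) = 392678226281361931131, S(28,9) = 1006698291338432496375, S(28,10) = 1538533978374777852325.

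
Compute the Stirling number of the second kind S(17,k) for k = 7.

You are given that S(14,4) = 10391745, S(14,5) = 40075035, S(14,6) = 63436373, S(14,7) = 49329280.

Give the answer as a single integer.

25708104786

i=15: T(15,5)=10391745+5·40075035=210766920 | T(15,6)=40075035+6·63436373=420693273 | T(15,7)=63436373+7·49329280=408741333
i=16: T(16,6)=210766920+6·420693273=2734926558 | T(16,7)=420693273+7·408741333=3281882604
i=17: T(17,7)=2734926558+7·3281882604=25708104786
Read S(17,7) = 25708104786.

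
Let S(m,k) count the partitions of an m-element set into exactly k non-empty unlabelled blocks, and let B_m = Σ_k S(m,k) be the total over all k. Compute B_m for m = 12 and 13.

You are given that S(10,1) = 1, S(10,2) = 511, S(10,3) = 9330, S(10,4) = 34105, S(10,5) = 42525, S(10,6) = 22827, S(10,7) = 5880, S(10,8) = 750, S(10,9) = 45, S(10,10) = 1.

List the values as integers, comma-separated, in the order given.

4213597, 27644437

@11  (11,1):1·1+0→1, (11,2):511·2+1→1023, (11,3):9330·3+511→28501, (11,4):34105·4+9330→145750, (11,5):42525·5+34105→246730, (11,6):22827·6+42525→179487, (11,7):5880·7+22827→63987, (11,8):750·8+5880→11880, (11,9):45·9+750→1155, (11,10):1·10+45→55, (11,11):0·11+1→1
@12  (12,1):1·1+0→1, (12,2):1023·2+1→2047, (12,3):28501·3+1023→86526, (12,4):145750·4+28501→611501, (12,5):246730·5+145750→1379400, (12,6):179487·6+246730→1323652, (12,7):63987·7+179487→627396, (12,8):11880·8+63987→159027, (12,9):1155·9+11880→22275, (12,10):55·10+1155→1705, (12,11):1·11+55→66, (12,12):0·12+1→1
@13  (13,1):1·1+0→1, (13,2):2047·2+1→4095, (13,3):86526·3+2047→261625, (13,4):611501·4+86526→2532530, (13,5):1379400·5+611501→7508501, (13,6):1323652·6+1379400→9321312, (13,7):627396·7+1323652→5715424, (13,8):159027·8+627396→1899612, (13,9):22275·9+159027→359502, (13,10):1705·10+22275→39325, (13,11):66·11+1705→2431, (13,12):1·12+66→78, (13,13):0·13+1→1
B_12 = ΣS(12,k) = 1+2047+86526+611501+1379400+1323652+627396+159027+22275+1705+66+1 = 4213597
B_13 = ΣS(13,k) = 1+4095+261625+2532530+7508501+9321312+5715424+1899612+359502+39325+2431+78+1 = 27644437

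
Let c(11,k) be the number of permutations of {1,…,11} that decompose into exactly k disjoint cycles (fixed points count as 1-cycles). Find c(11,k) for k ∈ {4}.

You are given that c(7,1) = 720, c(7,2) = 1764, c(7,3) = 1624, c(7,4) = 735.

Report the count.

i=8: T(8,1)=0+7·720=5040 | T(8,2)=720+7·1764=13068 | T(8,3)=1764+7·1624=13132 | T(8,4)=1624+7·735=6769
i=9: T(9,2)=5040+8·13068=109584 | T(9,3)=13068+8·13132=118124 | T(9,4)=13132+8·6769=67284
i=10: T(10,3)=109584+9·118124=1172700 | T(10,4)=118124+9·67284=723680
i=11: T(11,4)=1172700+10·723680=8409500
Read c(11,4) = 8409500.

8409500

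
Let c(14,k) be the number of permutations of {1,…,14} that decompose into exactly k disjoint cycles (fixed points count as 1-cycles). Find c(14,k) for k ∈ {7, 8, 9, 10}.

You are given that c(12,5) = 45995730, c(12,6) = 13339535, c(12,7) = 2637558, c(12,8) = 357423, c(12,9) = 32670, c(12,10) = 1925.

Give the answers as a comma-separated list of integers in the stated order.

790943153, 135036473, 16669653, 1474473

r13: T_13,6=12×13339535+45995730=206070150; T_13,7=12×2637558+13339535=44990231; T_13,8=12×357423+2637558=6926634; T_13,9=12×32670+357423=749463; T_13,10=12×1925+32670=55770
r14: T_14,7=13×44990231+206070150=790943153; T_14,8=13×6926634+44990231=135036473; T_14,9=13×749463+6926634=16669653; T_14,10=13×55770+749463=1474473
Read c(14,7) = 790943153, c(14,8) = 135036473, c(14,9) = 16669653, c(14,10) = 1474473.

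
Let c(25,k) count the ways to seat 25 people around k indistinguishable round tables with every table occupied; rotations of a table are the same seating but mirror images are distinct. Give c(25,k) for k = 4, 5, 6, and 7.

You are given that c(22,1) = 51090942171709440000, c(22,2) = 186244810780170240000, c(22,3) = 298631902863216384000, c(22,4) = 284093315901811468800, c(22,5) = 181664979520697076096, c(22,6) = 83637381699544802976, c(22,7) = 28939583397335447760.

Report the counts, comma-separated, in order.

3936561409138663118131200, 2677503356427960382362624, 1323714091579185857760000, 496910165055549644836800

row 23: T[23][2]=22·186244810780170240000+51090942171709440000=4148476779335454720000  T[23][3]=22·298631902863216384000+186244810780170240000=6756146673770930688000  T[23][4]=22·284093315901811468800+298631902863216384000=6548684852703068697600  T[23][5]=22·181664979520697076096+284093315901811468800=4280722865357147142912  T[23][6]=22·83637381699544802976+181664979520697076096=2021687376910682741568  T[23][7]=22·28939583397335447760+83637381699544802976=720308216440924653696
row 24: T[24][3]=23·6756146673770930688000+4148476779335454720000=159539850276066860544000  T[24][4]=23·6548684852703068697600+6756146673770930688000=157375898285941510732800  T[24][5]=23·4280722865357147142912+6548684852703068697600=105005310755917452984576  T[24][6]=23·2021687376910682741568+4280722865357147142912=50779532534302850198976  T[24][7]=23·720308216440924653696+2021687376910682741568=18588776355051949776576
row 25: T[25][4]=24·157375898285941510732800+159539850276066860544000=3936561409138663118131200  T[25][5]=24·105005310755917452984576+157375898285941510732800=2677503356427960382362624  T[25][6]=24·50779532534302850198976+105005310755917452984576=1323714091579185857760000  T[25][7]=24·18588776355051949776576+50779532534302850198976=496910165055549644836800
Read c(25,4) = 3936561409138663118131200, c(25,5) = 2677503356427960382362624, c(25,6) = 1323714091579185857760000, c(25,7) = 496910165055549644836800.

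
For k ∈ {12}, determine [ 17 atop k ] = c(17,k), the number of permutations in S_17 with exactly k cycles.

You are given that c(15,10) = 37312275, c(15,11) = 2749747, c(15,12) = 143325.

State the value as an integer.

156952432

r16: T_16,11=15×2749747+37312275=78558480; T_16,12=15×143325+2749747=4899622
r17: T_17,12=16×4899622+78558480=156952432
Read c(17,12) = 156952432.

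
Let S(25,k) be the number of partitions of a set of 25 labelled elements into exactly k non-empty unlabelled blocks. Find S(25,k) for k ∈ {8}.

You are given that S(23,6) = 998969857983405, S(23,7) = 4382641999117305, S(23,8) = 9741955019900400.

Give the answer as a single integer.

row 24: T[24][7]=7·4382641999117305+998969857983405=31677463851804540  T[24][8]=8·9741955019900400+4382641999117305=82318282158320505
row 25: T[25][8]=8·82318282158320505+31677463851804540=690223721118368580
Read S(25,8) = 690223721118368580.

690223721118368580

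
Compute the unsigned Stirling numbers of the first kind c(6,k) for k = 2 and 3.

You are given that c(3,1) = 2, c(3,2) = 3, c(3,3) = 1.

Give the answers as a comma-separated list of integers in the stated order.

i=4: T(4,1)=0+3·2=6 | T(4,2)=2+3·3=11 | T(4,3)=3+3·1=6
i=5: T(5,1)=0+4·6=24 | T(5,2)=6+4·11=50 | T(5,3)=11+4·6=35
i=6: T(6,2)=24+5·50=274 | T(6,3)=50+5·35=225
Read c(6,2) = 274, c(6,3) = 225.

274, 225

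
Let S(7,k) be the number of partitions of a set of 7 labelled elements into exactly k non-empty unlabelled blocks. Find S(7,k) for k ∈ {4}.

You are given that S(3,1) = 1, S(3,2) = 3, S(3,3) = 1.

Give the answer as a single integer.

350

r4: T_4,1=1×1+0=1; T_4,2=2×3+1=7; T_4,3=3×1+3=6; T_4,4=4×0+1=1
r5: T_5,2=2×7+1=15; T_5,3=3×6+7=25; T_5,4=4×1+6=10
r6: T_6,3=3×25+15=90; T_6,4=4×10+25=65
r7: T_7,4=4×65+90=350
Read S(7,4) = 350.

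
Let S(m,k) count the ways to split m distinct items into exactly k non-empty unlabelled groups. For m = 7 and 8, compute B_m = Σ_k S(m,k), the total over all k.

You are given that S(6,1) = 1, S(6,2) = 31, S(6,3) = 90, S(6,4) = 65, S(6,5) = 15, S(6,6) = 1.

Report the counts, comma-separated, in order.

877, 4140

i=7: T(7,1)=0+1·1=1 | T(7,2)=1+2·31=63 | T(7,3)=31+3·90=301 | T(7,4)=90+4·65=350 | T(7,5)=65+5·15=140 | T(7,6)=15+6·1=21 | T(7,7)=1+7·0=1
i=8: T(8,1)=0+1·1=1 | T(8,2)=1+2·63=127 | T(8,3)=63+3·301=966 | T(8,4)=301+4·350=1701 | T(8,5)=350+5·140=1050 | T(8,6)=140+6·21=266 | T(8,7)=21+7·1=28 | T(8,8)=1+8·0=1
B_7 = ΣS(7,k) = 1+63+301+350+140+21+1 = 877
B_8 = ΣS(8,k) = 1+127+966+1701+1050+266+28+1 = 4140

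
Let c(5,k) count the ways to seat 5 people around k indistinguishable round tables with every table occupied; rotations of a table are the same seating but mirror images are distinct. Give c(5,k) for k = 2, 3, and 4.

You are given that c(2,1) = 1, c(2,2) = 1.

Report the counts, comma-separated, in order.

50, 35, 10

@3  (3,1):1·2+0→2, (3,2):1·2+1→3, (3,3):0·2+1→1
@4  (4,1):2·3+0→6, (4,2):3·3+2→11, (4,3):1·3+3→6, (4,4):0·3+1→1
@5  (5,2):11·4+6→50, (5,3):6·4+11→35, (5,4):1·4+6→10
Read c(5,2) = 50, c(5,3) = 35, c(5,4) = 10.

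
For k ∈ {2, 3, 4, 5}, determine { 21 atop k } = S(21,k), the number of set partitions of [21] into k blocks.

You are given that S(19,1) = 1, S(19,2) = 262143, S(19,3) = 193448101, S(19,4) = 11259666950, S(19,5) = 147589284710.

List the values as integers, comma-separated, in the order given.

@20  (20,1):1·1+0→1, (20,2):262143·2+1→524287, (20,3):193448101·3+262143→580606446, (20,4):11259666950·4+193448101→45232115901, (20,5):147589284710·5+11259666950→749206090500
@21  (21,2):524287·2+1→1048575, (21,3):580606446·3+524287→1742343625, (21,4):45232115901·4+580606446→181509070050, (21,5):749206090500·5+45232115901→3791262568401
Read S(21,2) = 1048575, S(21,3) = 1742343625, S(21,4) = 181509070050, S(21,5) = 3791262568401.

1048575, 1742343625, 181509070050, 3791262568401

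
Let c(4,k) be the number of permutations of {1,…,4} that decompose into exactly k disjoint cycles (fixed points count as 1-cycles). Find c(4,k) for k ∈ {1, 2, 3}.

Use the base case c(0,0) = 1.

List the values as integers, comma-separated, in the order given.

@1  (1,1):0·0+1→1
@2  (2,1):1·1+0→1, (2,2):0·1+1→1
@3  (3,1):1·2+0→2, (3,2):1·2+1→3, (3,3):0·2+1→1
@4  (4,1):2·3+0→6, (4,2):3·3+2→11, (4,3):1·3+3→6
Read c(4,1) = 6, c(4,2) = 11, c(4,3) = 6.

6, 11, 6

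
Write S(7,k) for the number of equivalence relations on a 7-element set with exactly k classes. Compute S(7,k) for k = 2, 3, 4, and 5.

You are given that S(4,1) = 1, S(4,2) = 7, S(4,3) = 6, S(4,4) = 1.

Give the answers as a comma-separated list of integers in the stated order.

63, 301, 350, 140

i=5: T(5,1)=0+1·1=1 | T(5,2)=1+2·7=15 | T(5,3)=7+3·6=25 | T(5,4)=6+4·1=10 | T(5,5)=1+5·0=1
i=6: T(6,1)=0+1·1=1 | T(6,2)=1+2·15=31 | T(6,3)=15+3·25=90 | T(6,4)=25+4·10=65 | T(6,5)=10+5·1=15
i=7: T(7,2)=1+2·31=63 | T(7,3)=31+3·90=301 | T(7,4)=90+4·65=350 | T(7,5)=65+5·15=140
Read S(7,2) = 63, S(7,3) = 301, S(7,4) = 350, S(7,5) = 140.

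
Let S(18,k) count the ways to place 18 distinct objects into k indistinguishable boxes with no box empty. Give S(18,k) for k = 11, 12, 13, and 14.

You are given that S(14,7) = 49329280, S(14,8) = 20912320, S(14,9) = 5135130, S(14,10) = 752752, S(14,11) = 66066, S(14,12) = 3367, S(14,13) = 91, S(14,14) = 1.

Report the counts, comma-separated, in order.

8391004908, 1256328866, 125854638, 8408778

r15: T_15,8=8×20912320+49329280=216627840; T_15,9=9×5135130+20912320=67128490; T_15,10=10×752752+5135130=12662650; T_15,11=11×66066+752752=1479478; T_15,12=12×3367+66066=106470; T_15,13=13×91+3367=4550; T_15,14=14×1+91=105
r16: T_16,9=9×67128490+216627840=820784250; T_16,10=10×12662650+67128490=193754990; T_16,11=11×1479478+12662650=28936908; T_16,12=12×106470+1479478=2757118; T_16,13=13×4550+106470=165620; T_16,14=14×105+4550=6020
r17: T_17,10=10×193754990+820784250=2758334150; T_17,11=11×28936908+193754990=512060978; T_17,12=12×2757118+28936908=62022324; T_17,13=13×165620+2757118=4910178; T_17,14=14×6020+165620=249900
r18: T_18,11=11×512060978+2758334150=8391004908; T_18,12=12×62022324+512060978=1256328866; T_18,13=13×4910178+62022324=125854638; T_18,14=14×249900+4910178=8408778
Read S(18,11) = 8391004908, S(18,12) = 1256328866, S(18,13) = 125854638, S(18,14) = 8408778.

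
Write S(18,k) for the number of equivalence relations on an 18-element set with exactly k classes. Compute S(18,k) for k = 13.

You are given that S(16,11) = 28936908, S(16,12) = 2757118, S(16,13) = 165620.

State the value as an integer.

[17] T[17,12]:12*2757118+28936908=62022324 · T[17,13]:13*165620+2757118=4910178
[18] T[18,13]:13*4910178+62022324=125854638
Read S(18,13) = 125854638.

125854638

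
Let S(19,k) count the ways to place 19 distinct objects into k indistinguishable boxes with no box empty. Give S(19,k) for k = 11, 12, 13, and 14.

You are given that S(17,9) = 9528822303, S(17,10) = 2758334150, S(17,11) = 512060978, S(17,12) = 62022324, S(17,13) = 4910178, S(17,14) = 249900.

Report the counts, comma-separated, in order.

[18] T[18,10]:10*2758334150+9528822303=37112163803 · T[18,11]:11*512060978+2758334150=8391004908 · T[18,12]:12*62022324+512060978=1256328866 · T[18,13]:13*4910178+62022324=125854638 · T[18,14]:14*249900+4910178=8408778
[19] T[19,11]:11*8391004908+37112163803=129413217791 · T[19,12]:12*1256328866+8391004908=23466951300 · T[19,13]:13*125854638+1256328866=2892439160 · T[19,14]:14*8408778+125854638=243577530
Read S(19,11) = 129413217791, S(19,12) = 23466951300, S(19,13) = 2892439160, S(19,14) = 243577530.

129413217791, 23466951300, 2892439160, 243577530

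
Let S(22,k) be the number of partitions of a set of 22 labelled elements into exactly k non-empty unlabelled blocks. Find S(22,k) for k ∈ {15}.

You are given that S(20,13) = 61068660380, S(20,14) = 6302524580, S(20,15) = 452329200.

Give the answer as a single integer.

345615943200

[21] T[21,14]:14*6302524580+61068660380=149304004500 · T[21,15]:15*452329200+6302524580=13087462580
[22] T[22,15]:15*13087462580+149304004500=345615943200
Read S(22,15) = 345615943200.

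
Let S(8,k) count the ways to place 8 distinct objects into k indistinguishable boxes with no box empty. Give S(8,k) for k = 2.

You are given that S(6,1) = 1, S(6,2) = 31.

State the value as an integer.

127

@7  (7,1):1·1+0→1, (7,2):31·2+1→63
@8  (8,2):63·2+1→127
Read S(8,2) = 127.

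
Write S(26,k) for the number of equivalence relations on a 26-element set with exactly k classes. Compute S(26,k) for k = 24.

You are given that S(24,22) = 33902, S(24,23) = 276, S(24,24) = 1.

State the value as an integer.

47450

@25  (25,23):276·23+33902→40250, (25,24):1·24+276→300
@26  (26,24):300·24+40250→47450
Read S(26,24) = 47450.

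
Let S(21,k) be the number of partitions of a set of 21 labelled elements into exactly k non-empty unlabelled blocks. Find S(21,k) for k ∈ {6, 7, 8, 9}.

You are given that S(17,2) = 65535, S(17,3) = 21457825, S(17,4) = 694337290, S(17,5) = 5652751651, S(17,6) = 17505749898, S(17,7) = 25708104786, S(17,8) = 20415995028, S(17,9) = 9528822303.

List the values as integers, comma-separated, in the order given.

26585679462804, 82310957214948, 132511015347084, 123272476465204

@18  (18,3):21457825·3+65535→64439010, (18,4):694337290·4+21457825→2798806985, (18,5):5652751651·5+694337290→28958095545, (18,6):17505749898·6+5652751651→110687251039, (18,7):25708104786·7+17505749898→197462483400, (18,8):20415995028·8+25708104786→189036065010, (18,9):9528822303·9+20415995028→106175395755
@19  (19,4):2798806985·4+64439010→11259666950, (19,5):28958095545·5+2798806985→147589284710, (19,6):110687251039·6+28958095545→693081601779, (19,7):197462483400·7+110687251039→1492924634839, (19,8):189036065010·8+197462483400→1709751003480, (19,9):106175395755·9+189036065010→1144614626805
@20  (20,5):147589284710·5+11259666950→749206090500, (20,6):693081601779·6+147589284710→4306078895384, (20,7):1492924634839·7+693081601779→11143554045652, (20,8):1709751003480·8+1492924634839→15170932662679, (20,9):1144614626805·9+1709751003480→12011282644725
@21  (21,6):4306078895384·6+749206090500→26585679462804, (21,7):11143554045652·7+4306078895384→82310957214948, (21,8):15170932662679·8+11143554045652→132511015347084, (21,9):12011282644725·9+15170932662679→123272476465204
Read S(21,6) = 26585679462804, S(21,7) = 82310957214948, S(21,8) = 132511015347084, S(21,9) = 123272476465204.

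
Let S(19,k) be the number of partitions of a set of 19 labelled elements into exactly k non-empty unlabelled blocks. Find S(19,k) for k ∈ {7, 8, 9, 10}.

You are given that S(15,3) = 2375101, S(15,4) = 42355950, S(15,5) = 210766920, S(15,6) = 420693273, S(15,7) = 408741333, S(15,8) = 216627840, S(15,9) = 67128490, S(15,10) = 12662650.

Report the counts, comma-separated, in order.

1492924634839, 1709751003480, 1144614626805, 477297033785

row 16: T[16][4]=4·42355950+2375101=171798901  T[16][5]=5·210766920+42355950=1096190550  T[16][6]=6·420693273+210766920=2734926558  T[16][7]=7·408741333+420693273=3281882604  T[16][8]=8·216627840+408741333=2141764053  T[16][9]=9·67128490+216627840=820784250  T[16][10]=10·12662650+67128490=193754990
row 17: T[17][5]=5·1096190550+171798901=5652751651  T[17][6]=6·2734926558+1096190550=17505749898  T[17][7]=7·3281882604+2734926558=25708104786  T[17][8]=8·2141764053+3281882604=20415995028  T[17][9]=9·820784250+2141764053=9528822303  T[17][10]=10·193754990+820784250=2758334150
row 18: T[18][6]=6·17505749898+5652751651=110687251039  T[18][7]=7·25708104786+17505749898=197462483400  T[18][8]=8·20415995028+25708104786=189036065010  T[18][9]=9·9528822303+20415995028=106175395755  T[18][10]=10·2758334150+9528822303=37112163803
row 19: T[19][7]=7·197462483400+110687251039=1492924634839  T[19][8]=8·189036065010+197462483400=1709751003480  T[19][9]=9·106175395755+189036065010=1144614626805  T[19][10]=10·37112163803+106175395755=477297033785
Read S(19,7) = 1492924634839, S(19,8) = 1709751003480, S(19,9) = 1144614626805, S(19,10) = 477297033785.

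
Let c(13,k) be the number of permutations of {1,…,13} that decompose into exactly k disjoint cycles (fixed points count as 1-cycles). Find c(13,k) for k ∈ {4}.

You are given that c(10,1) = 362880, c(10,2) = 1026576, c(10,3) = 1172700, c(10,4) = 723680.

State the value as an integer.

1414014888

i=11: T(11,2)=362880+10·1026576=10628640 | T(11,3)=1026576+10·1172700=12753576 | T(11,4)=1172700+10·723680=8409500
i=12: T(12,3)=10628640+11·12753576=150917976 | T(12,4)=12753576+11·8409500=105258076
i=13: T(13,4)=150917976+12·105258076=1414014888
Read c(13,4) = 1414014888.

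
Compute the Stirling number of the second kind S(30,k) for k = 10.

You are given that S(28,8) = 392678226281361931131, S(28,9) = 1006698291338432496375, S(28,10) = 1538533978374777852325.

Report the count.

@29  (29,9):1006698291338432496375·9+392678226281361931131→9452962848327254398506, (29,10):1538533978374777852325·10+1006698291338432496375→16392038075086211019625
@30  (30,10):16392038075086211019625·10+9452962848327254398506→173373343599189364594756
Read S(30,10) = 173373343599189364594756.

173373343599189364594756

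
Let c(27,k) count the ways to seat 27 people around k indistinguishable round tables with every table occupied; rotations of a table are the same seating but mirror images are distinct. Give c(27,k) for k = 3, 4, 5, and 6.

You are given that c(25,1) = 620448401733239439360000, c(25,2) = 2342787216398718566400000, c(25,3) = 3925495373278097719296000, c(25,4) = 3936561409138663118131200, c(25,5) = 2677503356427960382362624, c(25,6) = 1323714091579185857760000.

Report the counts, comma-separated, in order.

r26: T_26,2=25×2342787216398718566400000+620448401733239439360000=59190128811701203599360000; T_26,3=25×3925495373278097719296000+2342787216398718566400000=100480171548351161548800000; T_26,4=25×3936561409138663118131200+3925495373278097719296000=102339530601744675672576000; T_26,5=25×2677503356427960382362624+3936561409138663118131200=70874145319837672677196800; T_26,6=25×1323714091579185857760000+2677503356427960382362624=35770355645907606826362624
r27: T_27,3=26×100480171548351161548800000+59190128811701203599360000=2671674589068831403868160000; T_27,4=26×102339530601744675672576000+100480171548351161548800000=2761307967193712729035776000; T_27,5=26×70874145319837672677196800+102339530601744675672576000=1945067308917524165279692800; T_27,6=26×35770355645907606826362624+70874145319837672677196800=1000903392113435450162625024
Read c(27,3) = 2671674589068831403868160000, c(27,4) = 2761307967193712729035776000, c(27,5) = 1945067308917524165279692800, c(27,6) = 1000903392113435450162625024.

2671674589068831403868160000, 2761307967193712729035776000, 1945067308917524165279692800, 1000903392113435450162625024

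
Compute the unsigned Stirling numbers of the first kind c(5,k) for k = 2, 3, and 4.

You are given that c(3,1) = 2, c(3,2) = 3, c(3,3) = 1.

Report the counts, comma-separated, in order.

row 4: T[4][1]=3·2+0=6  T[4][2]=3·3+2=11  T[4][3]=3·1+3=6  T[4][4]=3·0+1=1
row 5: T[5][2]=4·11+6=50  T[5][3]=4·6+11=35  T[5][4]=4·1+6=10
Read c(5,2) = 50, c(5,3) = 35, c(5,4) = 10.

50, 35, 10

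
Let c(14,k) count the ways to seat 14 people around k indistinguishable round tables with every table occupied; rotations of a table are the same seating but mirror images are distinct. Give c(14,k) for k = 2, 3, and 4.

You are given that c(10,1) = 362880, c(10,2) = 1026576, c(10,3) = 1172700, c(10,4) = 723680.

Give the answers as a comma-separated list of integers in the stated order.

19802759040, 26596717056, 20313753096

i=11: T(11,1)=0+10·362880=3628800 | T(11,2)=362880+10·1026576=10628640 | T(11,3)=1026576+10·1172700=12753576 | T(11,4)=1172700+10·723680=8409500
i=12: T(12,1)=0+11·3628800=39916800 | T(12,2)=3628800+11·10628640=120543840 | T(12,3)=10628640+11·12753576=150917976 | T(12,4)=12753576+11·8409500=105258076
i=13: T(13,1)=0+12·39916800=479001600 | T(13,2)=39916800+12·120543840=1486442880 | T(13,3)=120543840+12·150917976=1931559552 | T(13,4)=150917976+12·105258076=1414014888
i=14: T(14,2)=479001600+13·1486442880=19802759040 | T(14,3)=1486442880+13·1931559552=26596717056 | T(14,4)=1931559552+13·1414014888=20313753096
Read c(14,2) = 19802759040, c(14,3) = 26596717056, c(14,4) = 20313753096.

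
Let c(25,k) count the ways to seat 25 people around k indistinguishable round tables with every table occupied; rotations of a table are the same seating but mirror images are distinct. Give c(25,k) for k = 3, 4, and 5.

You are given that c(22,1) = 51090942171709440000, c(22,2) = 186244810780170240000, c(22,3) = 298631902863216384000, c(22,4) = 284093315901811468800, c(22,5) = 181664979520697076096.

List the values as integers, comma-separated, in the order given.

@23  (23,1):51090942171709440000·22+0→1124000727777607680000, (23,2):186244810780170240000·22+51090942171709440000→4148476779335454720000, (23,3):298631902863216384000·22+186244810780170240000→6756146673770930688000, (23,4):284093315901811468800·22+298631902863216384000→6548684852703068697600, (23,5):181664979520697076096·22+284093315901811468800→4280722865357147142912
@24  (24,2):4148476779335454720000·23+1124000727777607680000→96538966652493066240000, (24,3):6756146673770930688000·23+4148476779335454720000→159539850276066860544000, (24,4):6548684852703068697600·23+6756146673770930688000→157375898285941510732800, (24,5):4280722865357147142912·23+6548684852703068697600→105005310755917452984576
@25  (25,3):159539850276066860544000·24+96538966652493066240000→3925495373278097719296000, (25,4):157375898285941510732800·24+159539850276066860544000→3936561409138663118131200, (25,5):105005310755917452984576·24+157375898285941510732800→2677503356427960382362624
Read c(25,3) = 3925495373278097719296000, c(25,4) = 3936561409138663118131200, c(25,5) = 2677503356427960382362624.

3925495373278097719296000, 3936561409138663118131200, 2677503356427960382362624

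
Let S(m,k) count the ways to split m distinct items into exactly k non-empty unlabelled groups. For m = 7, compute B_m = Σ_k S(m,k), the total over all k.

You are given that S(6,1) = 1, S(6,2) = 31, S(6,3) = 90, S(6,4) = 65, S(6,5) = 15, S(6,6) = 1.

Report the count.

877

row 7: T[7][1]=1·1+0=1  T[7][2]=2·31+1=63  T[7][3]=3·90+31=301  T[7][4]=4·65+90=350  T[7][5]=5·15+65=140  T[7][6]=6·1+15=21  T[7][7]=7·0+1=1
B_7 = ΣS(7,k) = 1+63+301+350+140+21+1 = 877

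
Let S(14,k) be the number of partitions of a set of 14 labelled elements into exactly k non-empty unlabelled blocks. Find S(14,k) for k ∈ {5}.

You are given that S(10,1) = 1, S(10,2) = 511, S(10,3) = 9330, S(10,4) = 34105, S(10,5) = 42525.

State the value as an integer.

40075035

@11  (11,2):511·2+1→1023, (11,3):9330·3+511→28501, (11,4):34105·4+9330→145750, (11,5):42525·5+34105→246730
@12  (12,3):28501·3+1023→86526, (12,4):145750·4+28501→611501, (12,5):246730·5+145750→1379400
@13  (13,4):611501·4+86526→2532530, (13,5):1379400·5+611501→7508501
@14  (14,5):7508501·5+2532530→40075035
Read S(14,5) = 40075035.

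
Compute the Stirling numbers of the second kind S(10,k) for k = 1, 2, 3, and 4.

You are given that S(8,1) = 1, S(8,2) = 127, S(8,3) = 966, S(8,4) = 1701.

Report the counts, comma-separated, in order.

1, 511, 9330, 34105

[9] T[9,1]:1*1+0=1 · T[9,2]:2*127+1=255 · T[9,3]:3*966+127=3025 · T[9,4]:4*1701+966=7770
[10] T[10,1]:1*1+0=1 · T[10,2]:2*255+1=511 · T[10,3]:3*3025+255=9330 · T[10,4]:4*7770+3025=34105
Read S(10,1) = 1, S(10,2) = 511, S(10,3) = 9330, S(10,4) = 34105.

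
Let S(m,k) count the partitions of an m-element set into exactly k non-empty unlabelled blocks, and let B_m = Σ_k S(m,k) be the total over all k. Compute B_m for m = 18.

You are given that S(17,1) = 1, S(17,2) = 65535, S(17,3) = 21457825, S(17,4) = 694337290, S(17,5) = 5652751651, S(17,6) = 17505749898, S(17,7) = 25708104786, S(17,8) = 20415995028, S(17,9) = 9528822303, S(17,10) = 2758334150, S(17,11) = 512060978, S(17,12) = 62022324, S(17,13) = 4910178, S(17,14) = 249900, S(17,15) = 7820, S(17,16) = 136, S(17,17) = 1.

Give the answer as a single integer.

i=18: T(18,1)=0+1·1=1 | T(18,2)=1+2·65535=131071 | T(18,3)=65535+3·21457825=64439010 | T(18,4)=21457825+4·694337290=2798806985 | T(18,5)=694337290+5·5652751651=28958095545 | T(18,6)=5652751651+6·17505749898=110687251039 | T(18,7)=17505749898+7·25708104786=197462483400 | T(18,8)=25708104786+8·20415995028=189036065010 | T(18,9)=20415995028+9·9528822303=106175395755 | T(18,10)=9528822303+10·2758334150=37112163803 | T(18,11)=2758334150+11·512060978=8391004908 | T(18,12)=512060978+12·62022324=1256328866 | T(18,13)=62022324+13·4910178=125854638 | T(18,14)=4910178+14·249900=8408778 | T(18,15)=249900+15·7820=367200 | T(18,16)=7820+16·136=9996 | T(18,17)=136+17·1=153 | T(18,18)=1+18·0=1
B_18 = ΣS(18,k) = 1+131071+64439010+2798806985+28958095545+110687251039+197462483400+189036065010+106175395755+37112163803+8391004908+1256328866+125854638+8408778+367200+9996+153+1 = 682076806159

682076806159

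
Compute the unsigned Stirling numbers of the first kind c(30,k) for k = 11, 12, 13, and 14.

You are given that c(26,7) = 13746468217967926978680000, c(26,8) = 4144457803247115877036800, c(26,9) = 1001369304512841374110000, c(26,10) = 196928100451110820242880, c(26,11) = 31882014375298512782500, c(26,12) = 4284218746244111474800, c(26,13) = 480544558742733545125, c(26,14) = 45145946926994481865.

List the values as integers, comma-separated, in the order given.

39539238727270799376544542000, 6097272817323042122728617800, 796974693974455191377937300, 88776380550648116217781890

r27: T_27,8=26×4144457803247115877036800+13746468217967926978680000=121502371102392939781636800; T_27,9=26×1001369304512841374110000+4144457803247115877036800=30180059720580991603896800; T_27,10=26×196928100451110820242880+1001369304512841374110000=6121499916241722700424880; T_27,11=26×31882014375298512782500+196928100451110820242880=1025860474208872152587880; T_27,12=26×4284218746244111474800+31882014375298512782500=143271701777645411127300; T_27,13=26×480544558742733545125+4284218746244111474800=16778377273555183648050; T_27,14=26×45145946926994481865+480544558742733545125=1654339178844590073615
r28: T_28,9=27×30180059720580991603896800+121502371102392939781636800=936363983558079713086850400; T_28,10=27×6121499916241722700424880+30180059720580991603896800=195460557459107504515368560; T_28,11=27×1025860474208872152587880+6121499916241722700424880=33819732719881270820297640; T_28,12=27×143271701777645411127300+1025860474208872152587880=4894196422205298253024980; T_28,13=27×16778377273555183648050+143271701777645411127300=596287888163635369624650; T_28,14=27×1654339178844590073615+16778377273555183648050=61445535102359115635655
r29: T_29,10=28×195460557459107504515368560+936363983558079713086850400=6409259592413089839517170080; T_29,11=28×33819732719881270820297640+195460557459107504515368560=1142413073615783087483702480; T_29,12=28×4894196422205298253024980+33819732719881270820297640=170857232541629621904997080; T_29,13=28×596287888163635369624650+4894196422205298253024980=21590257290787088602515180; T_29,14=28×61445535102359115635655+596287888163635369624650=2316762871029690607422990
r30: T_30,11=29×1142413073615783087483702480+6409259592413089839517170080=39539238727270799376544542000; T_30,12=29×170857232541629621904997080+1142413073615783087483702480=6097272817323042122728617800; T_30,13=29×21590257290787088602515180+170857232541629621904997080=796974693974455191377937300; T_30,14=29×2316762871029690607422990+21590257290787088602515180=88776380550648116217781890
Read c(30,11) = 39539238727270799376544542000, c(30,12) = 6097272817323042122728617800, c(30,13) = 796974693974455191377937300, c(30,14) = 88776380550648116217781890.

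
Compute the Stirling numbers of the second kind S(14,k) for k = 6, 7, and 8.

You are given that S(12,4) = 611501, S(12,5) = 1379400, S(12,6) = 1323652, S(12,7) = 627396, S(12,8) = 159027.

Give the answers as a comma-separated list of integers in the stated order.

row 13: T[13][5]=5·1379400+611501=7508501  T[13][6]=6·1323652+1379400=9321312  T[13][7]=7·627396+1323652=5715424  T[13][8]=8·159027+627396=1899612
row 14: T[14][6]=6·9321312+7508501=63436373  T[14][7]=7·5715424+9321312=49329280  T[14][8]=8·1899612+5715424=20912320
Read S(14,6) = 63436373, S(14,7) = 49329280, S(14,8) = 20912320.

63436373, 49329280, 20912320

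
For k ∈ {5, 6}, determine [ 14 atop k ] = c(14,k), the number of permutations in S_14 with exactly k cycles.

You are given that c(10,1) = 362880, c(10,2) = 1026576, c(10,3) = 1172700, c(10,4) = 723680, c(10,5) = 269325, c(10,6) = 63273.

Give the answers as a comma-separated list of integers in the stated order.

9957703756, 3336118786

r11: T_11,2=10×1026576+362880=10628640; T_11,3=10×1172700+1026576=12753576; T_11,4=10×723680+1172700=8409500; T_11,5=10×269325+723680=3416930; T_11,6=10×63273+269325=902055
r12: T_12,3=11×12753576+10628640=150917976; T_12,4=11×8409500+12753576=105258076; T_12,5=11×3416930+8409500=45995730; T_12,6=11×902055+3416930=13339535
r13: T_13,4=12×105258076+150917976=1414014888; T_13,5=12×45995730+105258076=657206836; T_13,6=12×13339535+45995730=206070150
r14: T_14,5=13×657206836+1414014888=9957703756; T_14,6=13×206070150+657206836=3336118786
Read c(14,5) = 9957703756, c(14,6) = 3336118786.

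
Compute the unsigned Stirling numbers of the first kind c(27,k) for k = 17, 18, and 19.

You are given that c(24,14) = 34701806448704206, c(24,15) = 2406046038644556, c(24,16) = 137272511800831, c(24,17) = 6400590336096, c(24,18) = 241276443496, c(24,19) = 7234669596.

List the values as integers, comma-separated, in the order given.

572253155704900800, 28460103232088385, 1182329687817135

r25: T_25,15=24×2406046038644556+34701806448704206=92446911376173550; T_25,16=24×137272511800831+2406046038644556=5700586321864500; T_25,17=24×6400590336096+137272511800831=290886679867135; T_25,18=24×241276443496+6400590336096=12191224980000; T_25,19=24×7234669596+241276443496=414908513800
r26: T_26,16=25×5700586321864500+92446911376173550=234961569422786050; T_26,17=25×290886679867135+5700586321864500=12972753318542875; T_26,18=25×12191224980000+290886679867135=595667304367135; T_26,19=25×414908513800+12191224980000=22563937825000
r27: T_27,17=26×12972753318542875+234961569422786050=572253155704900800; T_27,18=26×595667304367135+12972753318542875=28460103232088385; T_27,19=26×22563937825000+595667304367135=1182329687817135
Read c(27,17) = 572253155704900800, c(27,18) = 28460103232088385, c(27,19) = 1182329687817135.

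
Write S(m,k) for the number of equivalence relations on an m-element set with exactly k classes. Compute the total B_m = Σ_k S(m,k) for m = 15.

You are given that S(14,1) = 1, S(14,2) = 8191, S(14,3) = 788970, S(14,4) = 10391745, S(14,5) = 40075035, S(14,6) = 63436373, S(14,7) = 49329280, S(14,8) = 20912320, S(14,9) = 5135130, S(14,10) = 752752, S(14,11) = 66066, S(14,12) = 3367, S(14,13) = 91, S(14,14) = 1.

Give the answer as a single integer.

r15: T_15,1=1×1+0=1; T_15,2=2×8191+1=16383; T_15,3=3×788970+8191=2375101; T_15,4=4×10391745+788970=42355950; T_15,5=5×40075035+10391745=210766920; T_15,6=6×63436373+40075035=420693273; T_15,7=7×49329280+63436373=408741333; T_15,8=8×20912320+49329280=216627840; T_15,9=9×5135130+20912320=67128490; T_15,10=10×752752+5135130=12662650; T_15,11=11×66066+752752=1479478; T_15,12=12×3367+66066=106470; T_15,13=13×91+3367=4550; T_15,14=14×1+91=105; T_15,15=15×0+1=1
B_15 = ΣS(15,k) = 1+16383+2375101+42355950+210766920+420693273+408741333+216627840+67128490+12662650+1479478+106470+4550+105+1 = 1382958545

1382958545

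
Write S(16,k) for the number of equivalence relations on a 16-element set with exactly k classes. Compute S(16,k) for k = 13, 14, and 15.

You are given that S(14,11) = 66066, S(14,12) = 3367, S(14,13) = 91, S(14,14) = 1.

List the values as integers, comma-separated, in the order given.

@15  (15,12):3367·12+66066→106470, (15,13):91·13+3367→4550, (15,14):1·14+91→105, (15,15):0·15+1→1
@16  (16,13):4550·13+106470→165620, (16,14):105·14+4550→6020, (16,15):1·15+105→120
Read S(16,13) = 165620, S(16,14) = 6020, S(16,15) = 120.

165620, 6020, 120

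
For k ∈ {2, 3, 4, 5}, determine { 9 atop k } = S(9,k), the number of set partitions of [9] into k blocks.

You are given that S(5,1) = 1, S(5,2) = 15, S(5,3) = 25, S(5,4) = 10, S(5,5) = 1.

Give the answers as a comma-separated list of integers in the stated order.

r6: T_6,1=1×1+0=1; T_6,2=2×15+1=31; T_6,3=3×25+15=90; T_6,4=4×10+25=65; T_6,5=5×1+10=15
r7: T_7,1=1×1+0=1; T_7,2=2×31+1=63; T_7,3=3×90+31=301; T_7,4=4×65+90=350; T_7,5=5×15+65=140
r8: T_8,1=1×1+0=1; T_8,2=2×63+1=127; T_8,3=3×301+63=966; T_8,4=4×350+301=1701; T_8,5=5×140+350=1050
r9: T_9,2=2×127+1=255; T_9,3=3×966+127=3025; T_9,4=4×1701+966=7770; T_9,5=5×1050+1701=6951
Read S(9,2) = 255, S(9,3) = 3025, S(9,4) = 7770, S(9,5) = 6951.

255, 3025, 7770, 6951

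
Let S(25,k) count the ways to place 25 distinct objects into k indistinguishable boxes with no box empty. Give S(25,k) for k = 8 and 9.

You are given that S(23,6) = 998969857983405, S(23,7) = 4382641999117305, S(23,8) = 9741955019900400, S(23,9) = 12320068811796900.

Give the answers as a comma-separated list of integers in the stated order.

690223721118368580, 1167921451092973005

row 24: T[24][7]=7·4382641999117305+998969857983405=31677463851804540  T[24][8]=8·9741955019900400+4382641999117305=82318282158320505  T[24][9]=9·12320068811796900+9741955019900400=120622574326072500
row 25: T[25][8]=8·82318282158320505+31677463851804540=690223721118368580  T[25][9]=9·120622574326072500+82318282158320505=1167921451092973005
Read S(25,8) = 690223721118368580, S(25,9) = 1167921451092973005.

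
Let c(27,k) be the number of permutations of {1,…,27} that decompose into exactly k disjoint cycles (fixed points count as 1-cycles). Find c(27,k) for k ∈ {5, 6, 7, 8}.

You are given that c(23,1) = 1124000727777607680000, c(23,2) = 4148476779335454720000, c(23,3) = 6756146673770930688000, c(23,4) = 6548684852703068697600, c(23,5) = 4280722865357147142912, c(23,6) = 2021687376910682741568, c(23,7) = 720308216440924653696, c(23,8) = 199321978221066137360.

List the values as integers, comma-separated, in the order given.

1945067308917524165279692800, 1000903392113435450162625024, 393178529313073708272042624, 121502371102392939781636800

[24] T[24,2]:23*4148476779335454720000+1124000727777607680000=96538966652493066240000 · T[24,3]:23*6756146673770930688000+4148476779335454720000=159539850276066860544000 · T[24,4]:23*6548684852703068697600+6756146673770930688000=157375898285941510732800 · T[24,5]:23*4280722865357147142912+6548684852703068697600=105005310755917452984576 · T[24,6]:23*2021687376910682741568+4280722865357147142912=50779532534302850198976 · T[24,7]:23*720308216440924653696+2021687376910682741568=18588776355051949776576 · T[24,8]:23*199321978221066137360+720308216440924653696=5304713715525445812976
[25] T[25,3]:24*159539850276066860544000+96538966652493066240000=3925495373278097719296000 · T[25,4]:24*157375898285941510732800+159539850276066860544000=3936561409138663118131200 · T[25,5]:24*105005310755917452984576+157375898285941510732800=2677503356427960382362624 · T[25,6]:24*50779532534302850198976+105005310755917452984576=1323714091579185857760000 · T[25,7]:24*18588776355051949776576+50779532534302850198976=496910165055549644836800 · T[25,8]:24*5304713715525445812976+18588776355051949776576=145901905527662649288000
[26] T[26,4]:25*3936561409138663118131200+3925495373278097719296000=102339530601744675672576000 · T[26,5]:25*2677503356427960382362624+3936561409138663118131200=70874145319837672677196800 · T[26,6]:25*1323714091579185857760000+2677503356427960382362624=35770355645907606826362624 · T[26,7]:25*496910165055549644836800+1323714091579185857760000=13746468217967926978680000 · T[26,8]:25*145901905527662649288000+496910165055549644836800=4144457803247115877036800
[27] T[27,5]:26*70874145319837672677196800+102339530601744675672576000=1945067308917524165279692800 · T[27,6]:26*35770355645907606826362624+70874145319837672677196800=1000903392113435450162625024 · T[27,7]:26*13746468217967926978680000+35770355645907606826362624=393178529313073708272042624 · T[27,8]:26*4144457803247115877036800+13746468217967926978680000=121502371102392939781636800
Read c(27,5) = 1945067308917524165279692800, c(27,6) = 1000903392113435450162625024, c(27,7) = 393178529313073708272042624, c(27,8) = 121502371102392939781636800.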